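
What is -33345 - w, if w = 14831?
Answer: -48176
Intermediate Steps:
-33345 - w = -33345 - 1*14831 = -33345 - 14831 = -48176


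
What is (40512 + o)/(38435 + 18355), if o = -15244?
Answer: 12634/28395 ≈ 0.44494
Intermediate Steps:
(40512 + o)/(38435 + 18355) = (40512 - 15244)/(38435 + 18355) = 25268/56790 = 25268*(1/56790) = 12634/28395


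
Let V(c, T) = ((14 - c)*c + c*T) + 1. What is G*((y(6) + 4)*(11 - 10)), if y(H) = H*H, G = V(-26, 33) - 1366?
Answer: -130520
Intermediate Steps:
V(c, T) = 1 + T*c + c*(14 - c) (V(c, T) = (c*(14 - c) + T*c) + 1 = (T*c + c*(14 - c)) + 1 = 1 + T*c + c*(14 - c))
G = -3263 (G = (1 - 1*(-26)**2 + 14*(-26) + 33*(-26)) - 1366 = (1 - 1*676 - 364 - 858) - 1366 = (1 - 676 - 364 - 858) - 1366 = -1897 - 1366 = -3263)
y(H) = H**2
G*((y(6) + 4)*(11 - 10)) = -3263*(6**2 + 4)*(11 - 10) = -3263*(36 + 4) = -130520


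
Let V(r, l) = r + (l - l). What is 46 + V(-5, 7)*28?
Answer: -94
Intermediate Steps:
V(r, l) = r (V(r, l) = r + 0 = r)
46 + V(-5, 7)*28 = 46 - 5*28 = 46 - 140 = -94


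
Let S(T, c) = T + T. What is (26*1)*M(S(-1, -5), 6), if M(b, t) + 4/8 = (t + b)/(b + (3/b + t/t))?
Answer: -273/5 ≈ -54.600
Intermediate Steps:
S(T, c) = 2*T
M(b, t) = -½ + (b + t)/(1 + b + 3/b) (M(b, t) = -½ + (t + b)/(b + (3/b + t/t)) = -½ + (b + t)/(b + (3/b + 1)) = -½ + (b + t)/(b + (1 + 3/b)) = -½ + (b + t)/(1 + b + 3/b))
(26*1)*M(S(-1, -5), 6) = (26*1)*((-3 + (2*(-1))² - 2*(-1) + 2*(2*(-1))*6)/(2*(3 + 2*(-1) + (2*(-1))²))) = 26*((-3 + (-2)² - 1*(-2) + 2*(-2)*6)/(2*(3 - 2 + (-2)²))) = 26*((-3 + 4 + 2 - 24)/(2*(3 - 2 + 4))) = 26*((½)*(-21)/5) = 26*((½)*(⅕)*(-21)) = 26*(-21/10) = -273/5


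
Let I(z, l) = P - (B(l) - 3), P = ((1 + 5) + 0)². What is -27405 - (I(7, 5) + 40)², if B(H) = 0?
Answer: -33646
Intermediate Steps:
P = 36 (P = (6 + 0)² = 6² = 36)
I(z, l) = 39 (I(z, l) = 36 - (0 - 3) = 36 - 1*(-3) = 36 + 3 = 39)
-27405 - (I(7, 5) + 40)² = -27405 - (39 + 40)² = -27405 - 1*79² = -27405 - 1*6241 = -27405 - 6241 = -33646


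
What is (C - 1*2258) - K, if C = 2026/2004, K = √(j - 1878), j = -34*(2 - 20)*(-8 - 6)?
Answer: -2261503/1002 - I*√10446 ≈ -2257.0 - 102.21*I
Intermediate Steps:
j = -8568 (j = -(-612)*(-14) = -34*252 = -8568)
K = I*√10446 (K = √(-8568 - 1878) = √(-10446) = I*√10446 ≈ 102.21*I)
C = 1013/1002 (C = 2026*(1/2004) = 1013/1002 ≈ 1.0110)
(C - 1*2258) - K = (1013/1002 - 1*2258) - I*√10446 = (1013/1002 - 2258) - I*√10446 = -2261503/1002 - I*√10446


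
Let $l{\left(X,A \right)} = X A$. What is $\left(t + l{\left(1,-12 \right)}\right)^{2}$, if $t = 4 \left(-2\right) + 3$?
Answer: $289$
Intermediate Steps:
$t = -5$ ($t = -8 + 3 = -5$)
$l{\left(X,A \right)} = A X$
$\left(t + l{\left(1,-12 \right)}\right)^{2} = \left(-5 - 12\right)^{2} = \left(-17\right)^{2} = 289$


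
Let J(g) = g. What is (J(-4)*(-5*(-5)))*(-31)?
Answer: 3100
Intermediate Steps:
(J(-4)*(-5*(-5)))*(-31) = -(-20)*(-5)*(-31) = -4*25*(-31) = -100*(-31) = 3100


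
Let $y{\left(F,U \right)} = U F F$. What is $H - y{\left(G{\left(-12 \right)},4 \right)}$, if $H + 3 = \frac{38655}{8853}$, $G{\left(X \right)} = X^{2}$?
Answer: $- \frac{244763712}{2951} \approx -82943.0$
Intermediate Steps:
$y{\left(F,U \right)} = U F^{2}$ ($y{\left(F,U \right)} = F U F = U F^{2}$)
$H = \frac{4032}{2951}$ ($H = -3 + \frac{38655}{8853} = -3 + 38655 \cdot \frac{1}{8853} = -3 + \frac{12885}{2951} = \frac{4032}{2951} \approx 1.3663$)
$H - y{\left(G{\left(-12 \right)},4 \right)} = \frac{4032}{2951} - 4 \left(\left(-12\right)^{2}\right)^{2} = \frac{4032}{2951} - 4 \cdot 144^{2} = \frac{4032}{2951} - 4 \cdot 20736 = \frac{4032}{2951} - 82944 = - \frac{244763712}{2951}$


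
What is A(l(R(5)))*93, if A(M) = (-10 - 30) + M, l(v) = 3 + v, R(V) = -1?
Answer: -3534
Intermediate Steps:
A(M) = -40 + M
A(l(R(5)))*93 = (-40 + (3 - 1))*93 = (-40 + 2)*93 = -38*93 = -3534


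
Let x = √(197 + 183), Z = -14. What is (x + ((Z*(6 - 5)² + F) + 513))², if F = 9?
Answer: 258444 + 2032*√95 ≈ 2.7825e+5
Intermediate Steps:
x = 2*√95 (x = √380 = 2*√95 ≈ 19.494)
(x + ((Z*(6 - 5)² + F) + 513))² = (2*√95 + ((-14*(6 - 5)² + 9) + 513))² = (2*√95 + ((-14*1² + 9) + 513))² = (2*√95 + ((-14*1 + 9) + 513))² = (2*√95 + ((-14 + 9) + 513))² = (2*√95 + (-5 + 513))² = (2*√95 + 508)² = (508 + 2*√95)²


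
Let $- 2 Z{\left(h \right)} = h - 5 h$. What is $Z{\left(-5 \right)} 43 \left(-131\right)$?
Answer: $56330$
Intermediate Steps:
$Z{\left(h \right)} = 2 h$ ($Z{\left(h \right)} = - \frac{h - 5 h}{2} = - \frac{\left(-4\right) h}{2} = 2 h$)
$Z{\left(-5 \right)} 43 \left(-131\right) = 2 \left(-5\right) 43 \left(-131\right) = \left(-10\right) 43 \left(-131\right) = \left(-430\right) \left(-131\right) = 56330$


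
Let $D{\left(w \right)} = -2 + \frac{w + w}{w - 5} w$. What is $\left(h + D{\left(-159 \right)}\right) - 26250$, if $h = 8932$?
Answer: $- \frac{1445521}{82} \approx -17628.0$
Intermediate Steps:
$D{\left(w \right)} = -2 + \frac{2 w^{2}}{-5 + w}$ ($D{\left(w \right)} = -2 + \frac{2 w}{-5 + w} w = -2 + \frac{2 w^{2}}{-5 + w}$)
$\left(h + D{\left(-159 \right)}\right) - 26250 = \left(8932 + \frac{2 \left(5 + \left(-159\right)^{2} - -159\right)}{-5 - 159}\right) - 26250 = \left(8932 + \frac{2 \left(5 + 25281 + 159\right)}{-164}\right) - 26250 = \left(8932 + 2 \left(- \frac{1}{164}\right) 25445\right) - 26250 = \left(8932 - \frac{25445}{82}\right) - 26250 = \frac{706979}{82} - 26250 = - \frac{1445521}{82}$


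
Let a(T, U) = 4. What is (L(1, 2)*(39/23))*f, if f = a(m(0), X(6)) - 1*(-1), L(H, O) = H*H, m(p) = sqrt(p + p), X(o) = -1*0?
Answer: 195/23 ≈ 8.4783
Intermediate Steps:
X(o) = 0
m(p) = sqrt(2)*sqrt(p) (m(p) = sqrt(2*p) = sqrt(2)*sqrt(p))
L(H, O) = H**2
f = 5 (f = 4 - 1*(-1) = 4 + 1 = 5)
(L(1, 2)*(39/23))*f = (1**2*(39/23))*5 = (1*(39*(1/23)))*5 = (1*(39/23))*5 = (39/23)*5 = 195/23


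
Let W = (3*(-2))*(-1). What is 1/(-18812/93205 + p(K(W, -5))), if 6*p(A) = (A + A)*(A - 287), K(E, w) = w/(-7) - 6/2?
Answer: 652435/143670316 ≈ 0.0045412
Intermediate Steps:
W = 6 (W = -6*(-1) = 6)
K(E, w) = -3 - w/7 (K(E, w) = w*(-1/7) - 6*1/2 = -w/7 - 3 = -3 - w/7)
p(A) = A*(-287 + A)/3 (p(A) = ((A + A)*(A - 287))/6 = ((2*A)*(-287 + A))/6 = (2*A*(-287 + A))/6 = A*(-287 + A)/3)
1/(-18812/93205 + p(K(W, -5))) = 1/(-18812/93205 + (-3 - 1/7*(-5))*(-287 + (-3 - 1/7*(-5)))/3) = 1/(-18812*1/93205 + (-3 + 5/7)*(-287 + (-3 + 5/7))/3) = 1/(-18812/93205 + (1/3)*(-16/7)*(-287 - 16/7)) = 1/(-18812/93205 + (1/3)*(-16/7)*(-2025/7)) = 1/(-18812/93205 + 10800/49) = 1/(143670316/652435) = 652435/143670316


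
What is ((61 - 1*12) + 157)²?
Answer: 42436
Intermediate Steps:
((61 - 1*12) + 157)² = ((61 - 12) + 157)² = (49 + 157)² = 206² = 42436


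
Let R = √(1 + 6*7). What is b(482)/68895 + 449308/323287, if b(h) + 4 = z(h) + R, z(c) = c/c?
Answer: 10318034933/7424285955 + √43/68895 ≈ 1.3899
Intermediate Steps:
z(c) = 1
R = √43 (R = √(1 + 42) = √43 ≈ 6.5574)
b(h) = -3 + √43 (b(h) = -4 + (1 + √43) = -3 + √43)
b(482)/68895 + 449308/323287 = (-3 + √43)/68895 + 449308/323287 = (-3 + √43)*(1/68895) + 449308*(1/323287) = (-1/22965 + √43/68895) + 449308/323287 = 10318034933/7424285955 + √43/68895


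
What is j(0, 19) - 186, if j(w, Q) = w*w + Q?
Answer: -167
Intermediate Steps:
j(w, Q) = Q + w² (j(w, Q) = w² + Q = Q + w²)
j(0, 19) - 186 = (19 + 0²) - 186 = (19 + 0) - 186 = 19 - 186 = -167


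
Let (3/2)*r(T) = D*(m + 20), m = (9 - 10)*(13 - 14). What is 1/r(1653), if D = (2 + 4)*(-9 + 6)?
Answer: -1/252 ≈ -0.0039683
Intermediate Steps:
m = 1 (m = -1*(-1) = 1)
D = -18 (D = 6*(-3) = -18)
r(T) = -252 (r(T) = 2*(-18*(1 + 20))/3 = 2*(-18*21)/3 = (⅔)*(-378) = -252)
1/r(1653) = 1/(-252) = -1/252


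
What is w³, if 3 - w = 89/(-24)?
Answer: 4173281/13824 ≈ 301.89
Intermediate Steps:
w = 161/24 (w = 3 - 89/(-24) = 3 - 89*(-1)/24 = 3 - 1*(-89/24) = 3 + 89/24 = 161/24 ≈ 6.7083)
w³ = (161/24)³ = 4173281/13824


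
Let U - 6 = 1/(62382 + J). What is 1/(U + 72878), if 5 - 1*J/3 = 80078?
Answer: 177837/12961471907 ≈ 1.3720e-5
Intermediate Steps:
J = -240219 (J = 15 - 3*80078 = 15 - 240234 = -240219)
U = 1067021/177837 (U = 6 + 1/(62382 - 240219) = 6 + 1/(-177837) = 6 - 1/177837 = 1067021/177837 ≈ 6.0000)
1/(U + 72878) = 1/(1067021/177837 + 72878) = 1/(12961471907/177837) = 177837/12961471907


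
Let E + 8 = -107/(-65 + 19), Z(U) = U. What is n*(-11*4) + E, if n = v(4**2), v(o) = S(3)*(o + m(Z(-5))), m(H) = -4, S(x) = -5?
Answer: 121179/46 ≈ 2634.3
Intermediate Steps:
v(o) = 20 - 5*o (v(o) = -5*(o - 4) = -5*(-4 + o) = 20 - 5*o)
E = -261/46 (E = -8 - 107/(-65 + 19) = -8 - 107/(-46) = -8 - 107*(-1/46) = -8 + 107/46 = -261/46 ≈ -5.6739)
n = -60 (n = 20 - 5*4**2 = 20 - 5*16 = 20 - 80 = -60)
n*(-11*4) + E = -(-660)*4 - 261/46 = -60*(-44) - 261/46 = 2640 - 261/46 = 121179/46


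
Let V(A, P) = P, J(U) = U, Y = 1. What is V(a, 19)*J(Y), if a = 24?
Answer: 19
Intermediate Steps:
V(a, 19)*J(Y) = 19*1 = 19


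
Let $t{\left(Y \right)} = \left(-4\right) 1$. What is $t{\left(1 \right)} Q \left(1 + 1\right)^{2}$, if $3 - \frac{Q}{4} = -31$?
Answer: $-2176$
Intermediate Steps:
$t{\left(Y \right)} = -4$
$Q = 136$ ($Q = 12 - -124 = 12 + 124 = 136$)
$t{\left(1 \right)} Q \left(1 + 1\right)^{2} = \left(-4\right) 136 \left(1 + 1\right)^{2} = - 544 \cdot 2^{2} = \left(-544\right) 4 = -2176$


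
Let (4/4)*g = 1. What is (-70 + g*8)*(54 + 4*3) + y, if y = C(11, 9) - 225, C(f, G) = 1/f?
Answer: -47486/11 ≈ -4316.9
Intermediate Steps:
g = 1
y = -2474/11 (y = 1/11 - 225 = -2474/11 ≈ -224.91)
(-70 + g*8)*(54 + 4*3) + y = (-70 + 1*8)*(54 + 4*3) - 2474/11 = (-70 + 8)*(54 + 12) - 2474/11 = -62*66 - 2474/11 = -4092 - 2474/11 = -47486/11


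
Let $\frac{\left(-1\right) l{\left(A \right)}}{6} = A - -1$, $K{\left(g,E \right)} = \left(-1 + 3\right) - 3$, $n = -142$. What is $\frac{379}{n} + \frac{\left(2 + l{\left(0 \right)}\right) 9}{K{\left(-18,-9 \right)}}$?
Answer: $\frac{4733}{142} \approx 33.331$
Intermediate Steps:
$K{\left(g,E \right)} = -1$ ($K{\left(g,E \right)} = 2 - 3 = -1$)
$l{\left(A \right)} = -6 - 6 A$ ($l{\left(A \right)} = - 6 \left(A - -1\right) = - 6 \left(A + 1\right) = - 6 \left(1 + A\right) = -6 - 6 A$)
$\frac{379}{n} + \frac{\left(2 + l{\left(0 \right)}\right) 9}{K{\left(-18,-9 \right)}} = \frac{379}{-142} + \frac{\left(2 - 6\right) 9}{-1} = 379 \left(- \frac{1}{142}\right) + \left(2 + \left(-6 + 0\right)\right) 9 \left(-1\right) = - \frac{379}{142} + \left(2 - 6\right) 9 \left(-1\right) = - \frac{379}{142} + \left(-4\right) 9 \left(-1\right) = - \frac{379}{142} - -36 = - \frac{379}{142} + 36 = \frac{4733}{142}$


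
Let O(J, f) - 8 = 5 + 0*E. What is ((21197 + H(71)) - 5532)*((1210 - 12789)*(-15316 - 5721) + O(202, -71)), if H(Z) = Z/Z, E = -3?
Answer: 3816040772376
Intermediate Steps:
H(Z) = 1
O(J, f) = 13 (O(J, f) = 8 + (5 + 0*(-3)) = 8 + (5 + 0) = 8 + 5 = 13)
((21197 + H(71)) - 5532)*((1210 - 12789)*(-15316 - 5721) + O(202, -71)) = ((21197 + 1) - 5532)*((1210 - 12789)*(-15316 - 5721) + 13) = (21198 - 5532)*(-11579*(-21037) + 13) = 15666*(243587423 + 13) = 15666*243587436 = 3816040772376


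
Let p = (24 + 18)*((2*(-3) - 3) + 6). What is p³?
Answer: -2000376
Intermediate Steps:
p = -126 (p = 42*((-6 - 3) + 6) = 42*(-9 + 6) = 42*(-3) = -126)
p³ = (-126)³ = -2000376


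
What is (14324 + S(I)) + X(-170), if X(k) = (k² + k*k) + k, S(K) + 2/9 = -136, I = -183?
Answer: 646360/9 ≈ 71818.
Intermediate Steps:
S(K) = -1226/9 (S(K) = -2/9 - 136 = -1226/9)
X(k) = k + 2*k² (X(k) = (k² + k²) + k = 2*k² + k = k + 2*k²)
(14324 + S(I)) + X(-170) = (14324 - 1226/9) - 170*(1 + 2*(-170)) = 127690/9 - 170*(1 - 340) = 127690/9 - 170*(-339) = 127690/9 + 57630 = 646360/9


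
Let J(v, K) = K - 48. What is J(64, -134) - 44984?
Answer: -45166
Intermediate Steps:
J(v, K) = -48 + K
J(64, -134) - 44984 = (-48 - 134) - 44984 = -182 - 44984 = -45166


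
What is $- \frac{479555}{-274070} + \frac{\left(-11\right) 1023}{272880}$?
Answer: $\frac{4259228623}{2492940720} \approx 1.7085$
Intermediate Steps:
$- \frac{479555}{-274070} + \frac{\left(-11\right) 1023}{272880} = \left(-479555\right) \left(- \frac{1}{274070}\right) - \frac{3751}{90960} = \frac{95911}{54814} - \frac{3751}{90960} = \frac{4259228623}{2492940720}$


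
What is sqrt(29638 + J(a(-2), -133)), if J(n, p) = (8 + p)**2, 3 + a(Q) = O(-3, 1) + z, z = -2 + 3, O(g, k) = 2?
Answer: sqrt(45263) ≈ 212.75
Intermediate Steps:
z = 1
a(Q) = 0 (a(Q) = -3 + (2 + 1) = -3 + 3 = 0)
sqrt(29638 + J(a(-2), -133)) = sqrt(29638 + (8 - 133)**2) = sqrt(29638 + (-125)**2) = sqrt(29638 + 15625) = sqrt(45263)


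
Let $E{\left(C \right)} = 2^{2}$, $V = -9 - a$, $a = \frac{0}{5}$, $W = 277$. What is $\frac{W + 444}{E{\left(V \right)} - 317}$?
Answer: $- \frac{721}{313} \approx -2.3035$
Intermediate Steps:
$a = 0$ ($a = 0 \cdot \frac{1}{5} = 0$)
$V = -9$ ($V = -9 - 0 = -9 + 0 = -9$)
$E{\left(C \right)} = 4$
$\frac{W + 444}{E{\left(V \right)} - 317} = \frac{277 + 444}{4 - 317} = \frac{721}{-313} = 721 \left(- \frac{1}{313}\right) = - \frac{721}{313}$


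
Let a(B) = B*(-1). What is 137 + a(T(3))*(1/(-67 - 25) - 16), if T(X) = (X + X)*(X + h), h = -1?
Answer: 7570/23 ≈ 329.13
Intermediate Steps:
T(X) = 2*X*(-1 + X) (T(X) = (X + X)*(X - 1) = (2*X)*(-1 + X) = 2*X*(-1 + X))
a(B) = -B
137 + a(T(3))*(1/(-67 - 25) - 16) = 137 + (-2*3*(-1 + 3))*(1/(-67 - 25) - 16) = 137 + (-2*3*2)*(1/(-92) - 16) = 137 + (-1*12)*(-1/92 - 16) = 137 - 12*(-1473/92) = 137 + 4419/23 = 7570/23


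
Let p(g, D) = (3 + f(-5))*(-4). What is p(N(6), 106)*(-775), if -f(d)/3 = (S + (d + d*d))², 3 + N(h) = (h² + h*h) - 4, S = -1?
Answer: -3348000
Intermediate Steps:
N(h) = -7 + 2*h² (N(h) = -3 + ((h² + h*h) - 4) = -3 + ((h² + h²) - 4) = -3 + (2*h² - 4) = -3 + (-4 + 2*h²) = -7 + 2*h²)
f(d) = -3*(-1 + d + d²)² (f(d) = -3*(-1 + (d + d*d))² = -3*(-1 + (d + d²))² = -3*(-1 + d + d²)²)
p(g, D) = 4320 (p(g, D) = (3 - 3*(-1 - 5 + (-5)²)²)*(-4) = (3 - 3*(-1 - 5 + 25)²)*(-4) = (3 - 3*19²)*(-4) = (3 - 3*361)*(-4) = (3 - 1083)*(-4) = -1080*(-4) = 4320)
p(N(6), 106)*(-775) = 4320*(-775) = -3348000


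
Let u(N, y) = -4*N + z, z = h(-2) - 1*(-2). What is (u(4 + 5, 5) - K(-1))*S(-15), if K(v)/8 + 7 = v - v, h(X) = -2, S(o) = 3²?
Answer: 180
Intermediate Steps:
S(o) = 9
K(v) = -56 (K(v) = -56 + 8*(v - v) = -56 + 8*0 = -56 + 0 = -56)
z = 0 (z = -2 - 1*(-2) = -2 + 2 = 0)
u(N, y) = -4*N (u(N, y) = -4*N + 0 = -4*N)
(u(4 + 5, 5) - K(-1))*S(-15) = (-4*(4 + 5) - 1*(-56))*9 = (-4*9 + 56)*9 = (-36 + 56)*9 = 20*9 = 180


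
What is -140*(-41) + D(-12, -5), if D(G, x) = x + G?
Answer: 5723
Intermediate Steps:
D(G, x) = G + x
-140*(-41) + D(-12, -5) = -140*(-41) + (-12 - 5) = 5740 - 17 = 5723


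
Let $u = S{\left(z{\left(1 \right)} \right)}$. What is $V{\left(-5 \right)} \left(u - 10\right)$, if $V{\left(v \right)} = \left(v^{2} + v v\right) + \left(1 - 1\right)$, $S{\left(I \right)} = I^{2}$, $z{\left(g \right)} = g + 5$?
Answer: $1300$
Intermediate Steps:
$z{\left(g \right)} = 5 + g$
$u = 36$ ($u = \left(5 + 1\right)^{2} = 6^{2} = 36$)
$V{\left(v \right)} = 2 v^{2}$ ($V{\left(v \right)} = \left(v^{2} + v^{2}\right) + 0 = 2 v^{2} + 0 = 2 v^{2}$)
$V{\left(-5 \right)} \left(u - 10\right) = 2 \left(-5\right)^{2} \left(36 - 10\right) = 2 \cdot 25 \cdot 26 = 50 \cdot 26 = 1300$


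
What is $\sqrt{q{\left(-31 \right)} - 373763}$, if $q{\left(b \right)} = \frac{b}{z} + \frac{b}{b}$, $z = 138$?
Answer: $\frac{i \sqrt{7117927806}}{138} \approx 611.36 i$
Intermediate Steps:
$q{\left(b \right)} = 1 + \frac{b}{138}$ ($q{\left(b \right)} = \frac{b}{138} + \frac{b}{b} = b \frac{1}{138} + 1 = \frac{b}{138} + 1 = 1 + \frac{b}{138}$)
$\sqrt{q{\left(-31 \right)} - 373763} = \sqrt{\left(1 + \frac{1}{138} \left(-31\right)\right) - 373763} = \sqrt{\left(1 - \frac{31}{138}\right) - 373763} = \sqrt{\frac{107}{138} - 373763} = \sqrt{- \frac{51579187}{138}} = \frac{i \sqrt{7117927806}}{138}$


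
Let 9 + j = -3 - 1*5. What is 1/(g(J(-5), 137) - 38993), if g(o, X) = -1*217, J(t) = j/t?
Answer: -1/39210 ≈ -2.5504e-5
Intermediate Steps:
j = -17 (j = -9 + (-3 - 1*5) = -9 + (-3 - 5) = -9 - 8 = -17)
J(t) = -17/t
g(o, X) = -217
1/(g(J(-5), 137) - 38993) = 1/(-217 - 38993) = 1/(-39210) = -1/39210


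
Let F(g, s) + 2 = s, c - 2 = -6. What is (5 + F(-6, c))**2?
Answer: 1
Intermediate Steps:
c = -4 (c = 2 - 6 = -4)
F(g, s) = -2 + s
(5 + F(-6, c))**2 = (5 + (-2 - 4))**2 = (5 - 6)**2 = (-1)**2 = 1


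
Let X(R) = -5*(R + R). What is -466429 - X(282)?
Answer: -463609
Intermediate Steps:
X(R) = -10*R
-466429 - X(282) = -466429 - (-10)*282 = -466429 - 1*(-2820) = -466429 + 2820 = -463609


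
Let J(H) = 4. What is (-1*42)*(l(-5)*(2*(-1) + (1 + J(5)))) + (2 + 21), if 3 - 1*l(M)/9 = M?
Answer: -9049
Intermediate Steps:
l(M) = 27 - 9*M
(-1*42)*(l(-5)*(2*(-1) + (1 + J(5)))) + (2 + 21) = (-1*42)*((27 - 9*(-5))*(2*(-1) + (1 + 4))) + (2 + 21) = -42*(27 + 45)*(-2 + 5) + 23 = -3024*3 + 23 = -42*216 + 23 = -9072 + 23 = -9049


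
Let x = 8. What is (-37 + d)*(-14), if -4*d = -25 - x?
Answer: 805/2 ≈ 402.50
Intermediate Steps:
d = 33/4 (d = -(-25 - 1*8)/4 = -(-25 - 8)/4 = -¼*(-33) = 33/4 ≈ 8.2500)
(-37 + d)*(-14) = (-37 + 33/4)*(-14) = -115/4*(-14) = 805/2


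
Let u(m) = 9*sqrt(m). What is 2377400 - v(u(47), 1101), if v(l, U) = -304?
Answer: 2377704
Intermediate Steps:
2377400 - v(u(47), 1101) = 2377400 - 1*(-304) = 2377400 + 304 = 2377704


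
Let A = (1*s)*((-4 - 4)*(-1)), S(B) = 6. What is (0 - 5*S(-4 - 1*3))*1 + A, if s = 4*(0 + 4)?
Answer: 98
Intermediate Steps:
s = 16 (s = 4*4 = 16)
A = 128 (A = (1*16)*((-4 - 4)*(-1)) = 16*(-8*(-1)) = 16*8 = 128)
(0 - 5*S(-4 - 1*3))*1 + A = (0 - 5*6)*1 + 128 = (0 - 30)*1 + 128 = -30*1 + 128 = -30 + 128 = 98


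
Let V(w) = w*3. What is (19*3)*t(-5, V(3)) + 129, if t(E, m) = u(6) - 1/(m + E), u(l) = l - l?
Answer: 459/4 ≈ 114.75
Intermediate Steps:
V(w) = 3*w
u(l) = 0
t(E, m) = -1/(E + m) (t(E, m) = 0 - 1/(m + E) = 0 - 1/(E + m) = -1/(E + m))
(19*3)*t(-5, V(3)) + 129 = (19*3)*(-1/(-5 + 3*3)) + 129 = 57*(-1/(-5 + 9)) + 129 = 57*(-1/4) + 129 = 57*(-1*¼) + 129 = 57*(-¼) + 129 = -57/4 + 129 = 459/4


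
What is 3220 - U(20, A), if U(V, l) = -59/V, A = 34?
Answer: 64459/20 ≈ 3222.9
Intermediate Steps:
3220 - U(20, A) = 3220 - (-59)/20 = 3220 - 1*(-59/20) = 3220 + 59/20 = 64459/20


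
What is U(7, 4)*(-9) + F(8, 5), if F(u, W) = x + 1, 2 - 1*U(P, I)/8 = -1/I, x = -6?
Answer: -167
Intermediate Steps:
U(P, I) = 16 + 8/I (U(P, I) = 16 - (-8)/I = 16 + 8/I)
F(u, W) = -5 (F(u, W) = -6 + 1 = -5)
U(7, 4)*(-9) + F(8, 5) = (16 + 8/4)*(-9) - 5 = (16 + 8*(1/4))*(-9) - 5 = (16 + 2)*(-9) - 5 = 18*(-9) - 5 = -162 - 5 = -167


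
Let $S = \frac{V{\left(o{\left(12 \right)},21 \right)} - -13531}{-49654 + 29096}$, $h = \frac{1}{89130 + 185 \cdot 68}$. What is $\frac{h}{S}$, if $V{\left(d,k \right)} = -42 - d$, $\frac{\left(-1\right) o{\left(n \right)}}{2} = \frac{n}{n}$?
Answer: $- \frac{10279}{686084805} \approx -1.4982 \cdot 10^{-5}$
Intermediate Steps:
$o{\left(n \right)} = -2$ ($o{\left(n \right)} = - 2 \frac{n}{n} = \left(-2\right) 1 = -2$)
$h = \frac{1}{101710}$ ($h = \frac{1}{89130 + 12580} = \frac{1}{101710} \approx 9.8319 \cdot 10^{-6}$)
$S = - \frac{13491}{20558}$ ($S = \frac{\left(-42 - -2\right) - -13531}{-49654 + 29096} = \frac{\left(-42 + 2\right) + \left(-6627 + 20158\right)}{-20558} = \left(-40 + 13531\right) \left(- \frac{1}{20558}\right) = 13491 \left(- \frac{1}{20558}\right) = - \frac{13491}{20558} \approx -0.65624$)
$\frac{h}{S} = \frac{1}{101710 \left(- \frac{13491}{20558}\right)} = \frac{1}{101710} \left(- \frac{20558}{13491}\right) = - \frac{10279}{686084805}$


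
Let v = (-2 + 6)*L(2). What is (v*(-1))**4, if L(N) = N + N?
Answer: 65536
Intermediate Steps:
L(N) = 2*N
v = 16 (v = (-2 + 6)*(2*2) = 4*4 = 16)
(v*(-1))**4 = (16*(-1))**4 = (-16)**4 = 65536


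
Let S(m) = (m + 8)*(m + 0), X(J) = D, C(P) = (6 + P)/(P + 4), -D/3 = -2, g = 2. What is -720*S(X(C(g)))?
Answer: -60480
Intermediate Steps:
D = 6 (D = -3*(-2) = 6)
C(P) = (6 + P)/(4 + P)
X(J) = 6
S(m) = m*(8 + m) (S(m) = (8 + m)*m = m*(8 + m))
-720*S(X(C(g))) = -4320*(8 + 6) = -4320*14 = -720*84 = -60480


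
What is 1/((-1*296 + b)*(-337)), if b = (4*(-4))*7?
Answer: 1/137496 ≈ 7.2729e-6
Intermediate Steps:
b = -112 (b = -16*7 = -112)
1/((-1*296 + b)*(-337)) = 1/((-1*296 - 112)*(-337)) = 1/((-296 - 112)*(-337)) = 1/(-408*(-337)) = 1/137496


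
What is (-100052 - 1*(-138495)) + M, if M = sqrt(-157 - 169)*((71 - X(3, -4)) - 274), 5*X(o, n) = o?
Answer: 38443 - 1018*I*sqrt(326)/5 ≈ 38443.0 - 3676.1*I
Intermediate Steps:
X(o, n) = o/5
M = -1018*I*sqrt(326)/5 (M = sqrt(-157 - 169)*((71 - 3/5) - 274) = sqrt(-326)*((71 - 1*3/5) - 274) = (I*sqrt(326))*((71 - 3/5) - 274) = (I*sqrt(326))*(352/5 - 274) = (I*sqrt(326))*(-1018/5) = -1018*I*sqrt(326)/5 ≈ -3676.1*I)
(-100052 - 1*(-138495)) + M = (-100052 - 1*(-138495)) - 1018*I*sqrt(326)/5 = (-100052 + 138495) - 1018*I*sqrt(326)/5 = 38443 - 1018*I*sqrt(326)/5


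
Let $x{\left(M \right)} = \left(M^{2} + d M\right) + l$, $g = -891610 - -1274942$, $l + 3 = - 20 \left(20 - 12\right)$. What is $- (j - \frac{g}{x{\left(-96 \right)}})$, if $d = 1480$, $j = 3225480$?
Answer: $- \frac{429076311292}{133027} \approx -3.2255 \cdot 10^{6}$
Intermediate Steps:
$l = -163$ ($l = -3 - 20 \left(20 - 12\right) = -3 - 160 = -163$)
$g = 383332$ ($g = -891610 + 1274942 = 383332$)
$x{\left(M \right)} = -163 + M^{2} + 1480 M$ ($x{\left(M \right)} = \left(M^{2} + 1480 M\right) - 163 = -163 + M^{2} + 1480 M$)
$- (j - \frac{g}{x{\left(-96 \right)}}) = - (3225480 - \frac{383332}{-163 + \left(-96\right)^{2} + 1480 \left(-96\right)}) = - (3225480 - \frac{383332}{-163 + 9216 - 142080}) = - (3225480 - \frac{383332}{-133027}) = - (3225480 - 383332 \left(- \frac{1}{133027}\right)) = - (3225480 - - \frac{383332}{133027}) = - (3225480 + \frac{383332}{133027}) = \left(-1\right) \frac{429076311292}{133027} = - \frac{429076311292}{133027}$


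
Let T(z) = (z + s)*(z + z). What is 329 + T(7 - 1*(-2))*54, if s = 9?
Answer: 17825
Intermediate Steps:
T(z) = 2*z*(9 + z) (T(z) = (z + 9)*(z + z) = (9 + z)*(2*z) = 2*z*(9 + z))
329 + T(7 - 1*(-2))*54 = 329 + (2*(7 - 1*(-2))*(9 + (7 - 1*(-2))))*54 = 329 + (2*(7 + 2)*(9 + (7 + 2)))*54 = 329 + (2*9*(9 + 9))*54 = 329 + (2*9*18)*54 = 329 + 324*54 = 329 + 17496 = 17825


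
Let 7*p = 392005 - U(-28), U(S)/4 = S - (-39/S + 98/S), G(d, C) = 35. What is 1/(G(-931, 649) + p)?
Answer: 49/2746475 ≈ 1.7841e-5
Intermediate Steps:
U(S) = -236/S + 4*S (U(S) = 4*(S - (-39/S + 98/S)) = 4*(S - 59/S) = -236/S + 4*S)
p = 2744760/49 (p = (392005 - (-236/(-28) + 4*(-28)))/7 = (392005 - (-236*(-1/28) - 112))/7 = (392005 - (59/7 - 112))/7 = (392005 - 1*(-725/7))/7 = (392005 + 725/7)/7 = (⅐)*(2744760/7) = 2744760/49 ≈ 56016.)
1/(G(-931, 649) + p) = 1/(35 + 2744760/49) = 1/(2746475/49) = 49/2746475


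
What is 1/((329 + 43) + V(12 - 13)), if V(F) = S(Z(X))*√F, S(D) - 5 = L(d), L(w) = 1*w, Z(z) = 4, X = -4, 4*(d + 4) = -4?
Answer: 1/372 ≈ 0.0026882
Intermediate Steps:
d = -5 (d = -4 + (¼)*(-4) = -4 - 1 = -5)
L(w) = w
S(D) = 0 (S(D) = 5 - 5 = 0)
V(F) = 0 (V(F) = 0*√F = 0)
1/((329 + 43) + V(12 - 13)) = 1/((329 + 43) + 0) = 1/(372 + 0) = 1/372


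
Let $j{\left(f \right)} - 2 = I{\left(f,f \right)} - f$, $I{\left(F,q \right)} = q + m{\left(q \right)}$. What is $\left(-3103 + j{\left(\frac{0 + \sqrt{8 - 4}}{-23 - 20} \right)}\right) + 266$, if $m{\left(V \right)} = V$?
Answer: $- \frac{121907}{43} \approx -2835.0$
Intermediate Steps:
$I{\left(F,q \right)} = 2 q$ ($I{\left(F,q \right)} = q + q = 2 q$)
$j{\left(f \right)} = 2 + f$ ($j{\left(f \right)} = 2 + \left(2 f - f\right) = 2 + f$)
$\left(-3103 + j{\left(\frac{0 + \sqrt{8 - 4}}{-23 - 20} \right)}\right) + 266 = \left(-3103 + \left(2 + \frac{0 + \sqrt{8 - 4}}{-23 - 20}\right)\right) + 266 = \left(-3103 + \left(2 + \frac{0 + \sqrt{4}}{-43}\right)\right) + 266 = \left(-3103 + \left(2 + \left(0 + 2\right) \left(- \frac{1}{43}\right)\right)\right) + 266 = \left(-3103 + \left(2 + 2 \left(- \frac{1}{43}\right)\right)\right) + 266 = \left(-3103 + \left(2 - \frac{2}{43}\right)\right) + 266 = \left(-3103 + \frac{84}{43}\right) + 266 = - \frac{133345}{43} + 266 = - \frac{121907}{43}$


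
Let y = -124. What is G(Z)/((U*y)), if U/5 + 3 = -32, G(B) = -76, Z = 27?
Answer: -19/5425 ≈ -0.0035023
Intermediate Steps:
U = -175 (U = -15 + 5*(-32) = -15 - 160 = -175)
G(Z)/((U*y)) = -76/((-175*(-124))) = -76/21700 = -76*1/21700 = -19/5425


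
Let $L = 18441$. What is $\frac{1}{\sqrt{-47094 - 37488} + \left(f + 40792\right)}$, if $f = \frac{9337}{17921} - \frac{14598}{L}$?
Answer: $\frac{55002257443079670651}{2243751249835352452989823} - \frac{4045103621329923 i \sqrt{9398}}{2243751249835352452989823} \approx 2.4514 \cdot 10^{-5} - 1.7477 \cdot 10^{-7} i$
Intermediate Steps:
$f = - \frac{9936349}{36720129}$ ($f = \frac{9337}{17921} - \frac{14598}{18441} = 9337 \cdot \frac{1}{17921} - \frac{1622}{2049} = \frac{9337}{17921} - \frac{1622}{2049} = - \frac{9936349}{36720129} \approx -0.2706$)
$\frac{1}{\sqrt{-47094 - 37488} + \left(f + 40792\right)} = \frac{1}{\sqrt{-47094 - 37488} + \left(- \frac{9936349}{36720129} + 40792\right)} = \frac{1}{\sqrt{-84582} + \frac{1497877565819}{36720129}} = \frac{1}{3 i \sqrt{9398} + \frac{1497877565819}{36720129}} = \frac{1}{\frac{1497877565819}{36720129} + 3 i \sqrt{9398}}$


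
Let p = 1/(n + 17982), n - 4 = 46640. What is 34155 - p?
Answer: 2207301029/64626 ≈ 34155.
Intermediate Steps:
n = 46644 (n = 4 + 46640 = 46644)
p = 1/64626 (p = 1/(46644 + 17982) = 1/64626 ≈ 1.5474e-5)
34155 - p = 34155 - 1*1/64626 = 34155 - 1/64626 = 2207301029/64626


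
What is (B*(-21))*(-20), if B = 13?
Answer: 5460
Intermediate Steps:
(B*(-21))*(-20) = (13*(-21))*(-20) = -273*(-20) = 5460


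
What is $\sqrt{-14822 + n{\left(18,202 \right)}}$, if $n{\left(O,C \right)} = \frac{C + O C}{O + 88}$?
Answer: $\frac{i \sqrt{41533291}}{53} \approx 121.6 i$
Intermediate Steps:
$n{\left(O,C \right)} = \frac{C + C O}{88 + O}$
$\sqrt{-14822 + n{\left(18,202 \right)}} = \sqrt{-14822 + \frac{202 \left(1 + 18\right)}{88 + 18}} = \sqrt{-14822 + 202 \cdot \frac{1}{106} \cdot 19} = \sqrt{-14822 + \frac{1919}{53}} = \sqrt{- \frac{783647}{53}} = \frac{i \sqrt{41533291}}{53}$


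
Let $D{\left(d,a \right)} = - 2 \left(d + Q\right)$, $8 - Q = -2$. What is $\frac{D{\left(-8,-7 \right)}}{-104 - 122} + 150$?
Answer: $\frac{16952}{113} \approx 150.02$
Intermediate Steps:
$Q = 10$ ($Q = 8 - -2 = 8 + 2 = 10$)
$D{\left(d,a \right)} = -20 - 2 d$ ($D{\left(d,a \right)} = - 2 \left(d + 10\right) = - 2 \left(10 + d\right) = -20 - 2 d$)
$\frac{D{\left(-8,-7 \right)}}{-104 - 122} + 150 = \frac{-20 - -16}{-104 - 122} + 150 = \frac{-20 + 16}{-226} + 150 = \left(-4\right) \left(- \frac{1}{226}\right) + 150 = \frac{2}{113} + 150 = \frac{16952}{113}$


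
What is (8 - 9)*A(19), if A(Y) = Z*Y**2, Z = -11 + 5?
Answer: 2166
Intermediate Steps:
Z = -6
A(Y) = -6*Y**2
(8 - 9)*A(19) = (8 - 9)*(-6*19**2) = -(-6)*361 = -1*(-2166) = 2166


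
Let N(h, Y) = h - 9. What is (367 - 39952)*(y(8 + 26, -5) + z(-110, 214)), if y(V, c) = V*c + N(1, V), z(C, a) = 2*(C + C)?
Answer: 24463530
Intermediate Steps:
N(h, Y) = -9 + h
z(C, a) = 4*C (z(C, a) = 2*(2*C) = 4*C)
y(V, c) = -8 + V*c (y(V, c) = V*c + (-9 + 1) = V*c - 8 = -8 + V*c)
(367 - 39952)*(y(8 + 26, -5) + z(-110, 214)) = (367 - 39952)*((-8 + (8 + 26)*(-5)) + 4*(-110)) = -39585*((-8 + 34*(-5)) - 440) = -39585*((-8 - 170) - 440) = -39585*(-178 - 440) = -39585*(-618) = 24463530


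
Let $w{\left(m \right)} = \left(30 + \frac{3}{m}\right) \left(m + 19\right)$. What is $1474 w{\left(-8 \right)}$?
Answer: $\frac{1921359}{4} \approx 4.8034 \cdot 10^{5}$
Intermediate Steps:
$w{\left(m \right)} = \left(19 + m\right) \left(30 + \frac{3}{m}\right)$ ($w{\left(m \right)} = \left(30 + \frac{3}{m}\right) \left(19 + m\right) = \left(19 + m\right) \left(30 + \frac{3}{m}\right)$)
$1474 w{\left(-8 \right)} = 1474 \left(573 + 30 \left(-8\right) + \frac{57}{-8}\right) = 1474 \left(573 - 240 + 57 \left(- \frac{1}{8}\right)\right) = 1474 \left(573 - 240 - \frac{57}{8}\right) = 1474 \cdot \frac{2607}{8} = \frac{1921359}{4}$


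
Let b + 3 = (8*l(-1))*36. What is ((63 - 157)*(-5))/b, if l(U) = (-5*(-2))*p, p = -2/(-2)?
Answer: 470/2877 ≈ 0.16336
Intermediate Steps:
p = 1 (p = -2*(-½) = 1)
l(U) = 10 (l(U) = -5*(-2)*1 = 10*1 = 10)
b = 2877 (b = -3 + (8*10)*36 = -3 + 80*36 = -3 + 2880 = 2877)
((63 - 157)*(-5))/b = ((63 - 157)*(-5))/2877 = -94*(-5)*(1/2877) = 470*(1/2877) = 470/2877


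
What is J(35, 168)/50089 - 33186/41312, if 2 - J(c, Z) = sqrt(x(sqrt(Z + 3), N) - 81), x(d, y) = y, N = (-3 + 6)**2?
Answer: -831085465/1034638384 - 6*I*sqrt(2)/50089 ≈ -0.80326 - 0.0001694*I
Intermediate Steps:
N = 9 (N = 3**2 = 9)
J(c, Z) = 2 - 6*I*sqrt(2) (J(c, Z) = 2 - sqrt(9 - 81) = 2 - sqrt(-72) = 2 - 6*I*sqrt(2))
J(35, 168)/50089 - 33186/41312 = (2 - 6*I*sqrt(2))/50089 - 33186/41312 = (2 - 6*I*sqrt(2))*(1/50089) - 33186*1/41312 = (2/50089 - 6*I*sqrt(2)/50089) - 16593/20656 = -831085465/1034638384 - 6*I*sqrt(2)/50089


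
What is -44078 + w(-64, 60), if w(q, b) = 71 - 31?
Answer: -44038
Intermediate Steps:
w(q, b) = 40
-44078 + w(-64, 60) = -44078 + 40 = -44038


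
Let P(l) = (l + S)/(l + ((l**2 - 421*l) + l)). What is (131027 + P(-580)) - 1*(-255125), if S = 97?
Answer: 74581397119/193140 ≈ 3.8615e+5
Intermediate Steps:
P(l) = (97 + l)/(l**2 - 419*l) (P(l) = (l + 97)/(l + ((l**2 - 421*l) + l)) = (97 + l)/(l + (l**2 - 420*l)) = (97 + l)/(l**2 - 419*l))
(131027 + P(-580)) - 1*(-255125) = (131027 + (97 - 580)/((-580)*(-419 - 580))) - 1*(-255125) = (131027 - 1/580*(-483)/(-999)) + 255125 = (131027 - 1/580*(-1/999)*(-483)) + 255125 = (131027 - 161/193140) + 255125 = 25306554619/193140 + 255125 = 74581397119/193140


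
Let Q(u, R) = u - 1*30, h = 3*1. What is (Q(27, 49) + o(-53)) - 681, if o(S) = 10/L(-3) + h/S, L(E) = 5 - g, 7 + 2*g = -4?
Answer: -760295/1113 ≈ -683.10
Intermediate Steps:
h = 3
g = -11/2 (g = -7/2 + (1/2)*(-4) = -7/2 - 2 = -11/2 ≈ -5.5000)
L(E) = 21/2 (L(E) = 5 - 1*(-11/2) = 5 + 11/2 = 21/2)
Q(u, R) = -30 + u (Q(u, R) = u - 30 = -30 + u)
o(S) = 20/21 + 3/S (o(S) = 10/(21/2) + 3/S = 10*(2/21) + 3/S = 20/21 + 3/S)
(Q(27, 49) + o(-53)) - 681 = ((-30 + 27) + (20/21 + 3/(-53))) - 681 = (-3 + (20/21 + 3*(-1/53))) - 681 = (-3 + (20/21 - 3/53)) - 681 = (-3 + 997/1113) - 681 = -2342/1113 - 681 = -760295/1113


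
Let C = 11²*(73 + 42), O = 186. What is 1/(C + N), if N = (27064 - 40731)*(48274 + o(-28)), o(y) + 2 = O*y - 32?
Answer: -1/588104429 ≈ -1.7004e-9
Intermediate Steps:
o(y) = -34 + 186*y (o(y) = -2 + (186*y - 32) = -2 + (-32 + 186*y) = -34 + 186*y)
N = -588118344 (N = (27064 - 40731)*(48274 + (-34 + 186*(-28))) = -13667*(48274 + (-34 - 5208)) = -13667*(48274 - 5242) = -13667*43032 = -588118344)
C = 13915 (C = 121*115 = 13915)
1/(C + N) = 1/(13915 - 588118344) = 1/(-588104429) = -1/588104429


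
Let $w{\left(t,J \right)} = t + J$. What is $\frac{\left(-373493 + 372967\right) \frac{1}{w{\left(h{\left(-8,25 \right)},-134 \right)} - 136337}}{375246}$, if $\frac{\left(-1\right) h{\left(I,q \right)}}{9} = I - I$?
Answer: $\frac{263}{25605098433} \approx 1.0271 \cdot 10^{-8}$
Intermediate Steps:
$h{\left(I,q \right)} = 0$ ($h{\left(I,q \right)} = - 9 \left(I - I\right) = \left(-9\right) 0 = 0$)
$w{\left(t,J \right)} = J + t$
$\frac{\left(-373493 + 372967\right) \frac{1}{w{\left(h{\left(-8,25 \right)},-134 \right)} - 136337}}{375246} = \frac{\left(-373493 + 372967\right) \frac{1}{\left(-134 + 0\right) - 136337}}{375246} = - \frac{526}{-134 - 136337} \cdot \frac{1}{375246} = - \frac{526}{-136471} \cdot \frac{1}{375246} = \left(-526\right) \left(- \frac{1}{136471}\right) \frac{1}{375246} = \frac{526}{136471} \cdot \frac{1}{375246} = \frac{263}{25605098433}$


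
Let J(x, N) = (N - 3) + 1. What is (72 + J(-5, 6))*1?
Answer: 76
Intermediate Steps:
J(x, N) = -2 + N (J(x, N) = (-3 + N) + 1 = -2 + N)
(72 + J(-5, 6))*1 = (72 + (-2 + 6))*1 = (72 + 4)*1 = 76*1 = 76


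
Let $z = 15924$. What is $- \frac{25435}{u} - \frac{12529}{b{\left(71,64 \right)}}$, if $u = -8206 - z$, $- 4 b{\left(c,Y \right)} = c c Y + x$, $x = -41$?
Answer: $\frac{1882839537}{1556785558} \approx 1.2094$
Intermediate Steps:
$b{\left(c,Y \right)} = \frac{41}{4} - \frac{Y c^{2}}{4}$ ($b{\left(c,Y \right)} = - \frac{c c Y - 41}{4} = - \frac{c^{2} Y - 41}{4} = - \frac{Y c^{2} - 41}{4} = - \frac{-41 + Y c^{2}}{4} = \frac{41}{4} - \frac{Y c^{2}}{4}$)
$u = -24130$ ($u = -8206 - 15924 = -24130$)
$- \frac{25435}{u} - \frac{12529}{b{\left(71,64 \right)}} = - \frac{25435}{-24130} - \frac{12529}{\frac{41}{4} - 16 \cdot 71^{2}} = \left(-25435\right) \left(- \frac{1}{24130}\right) - \frac{12529}{\frac{41}{4} - 16 \cdot 5041} = \frac{5087}{4826} - \frac{12529}{\frac{41}{4} - 80656} = \frac{5087}{4826} - \frac{12529}{- \frac{322583}{4}} = \frac{5087}{4826} - - \frac{50116}{322583} = \frac{5087}{4826} + \frac{50116}{322583} = \frac{1882839537}{1556785558}$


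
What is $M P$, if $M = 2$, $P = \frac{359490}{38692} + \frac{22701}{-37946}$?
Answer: $\frac{3190715112}{183525829} \approx 17.386$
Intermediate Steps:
$P = \frac{1595357556}{183525829}$ ($P = 359490 \cdot \frac{1}{38692} + 22701 \left(- \frac{1}{37946}\right) = \frac{179745}{19346} - \frac{22701}{37946} = \frac{1595357556}{183525829} \approx 8.6928$)
$M P = 2 \cdot \frac{1595357556}{183525829} = \frac{3190715112}{183525829}$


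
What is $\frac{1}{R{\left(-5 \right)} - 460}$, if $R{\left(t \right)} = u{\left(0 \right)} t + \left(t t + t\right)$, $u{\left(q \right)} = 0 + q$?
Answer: $- \frac{1}{440} \approx -0.0022727$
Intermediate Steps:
$u{\left(q \right)} = q$
$R{\left(t \right)} = t + t^{2}$ ($R{\left(t \right)} = 0 t + \left(t t + t\right) = 0 + \left(t^{2} + t\right) = 0 + \left(t + t^{2}\right) = t + t^{2}$)
$\frac{1}{R{\left(-5 \right)} - 460} = \frac{1}{- 5 \left(1 - 5\right) - 460} = \frac{1}{\left(-5\right) \left(-4\right) - 460} = \frac{1}{20 - 460} = \frac{1}{-440} = - \frac{1}{440}$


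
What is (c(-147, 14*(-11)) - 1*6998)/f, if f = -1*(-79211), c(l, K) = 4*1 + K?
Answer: -7148/79211 ≈ -0.090240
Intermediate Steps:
c(l, K) = 4 + K
f = 79211
(c(-147, 14*(-11)) - 1*6998)/f = ((4 + 14*(-11)) - 1*6998)/79211 = ((4 - 154) - 6998)*(1/79211) = (-150 - 6998)*(1/79211) = -7148*1/79211 = -7148/79211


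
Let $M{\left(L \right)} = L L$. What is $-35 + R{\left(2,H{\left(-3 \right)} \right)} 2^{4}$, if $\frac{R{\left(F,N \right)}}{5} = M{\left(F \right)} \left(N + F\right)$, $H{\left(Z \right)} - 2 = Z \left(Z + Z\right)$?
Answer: $7005$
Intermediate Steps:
$M{\left(L \right)} = L^{2}$
$H{\left(Z \right)} = 2 + 2 Z^{2}$ ($H{\left(Z \right)} = 2 + Z \left(Z + Z\right) = 2 + Z 2 Z = 2 + 2 Z^{2}$)
$R{\left(F,N \right)} = 5 F^{2} \left(F + N\right)$ ($R{\left(F,N \right)} = 5 F^{2} \left(N + F\right) = 5 F^{2} \left(F + N\right)$)
$-35 + R{\left(2,H{\left(-3 \right)} \right)} 2^{4} = -35 + 5 \cdot 2^{2} \left(2 + \left(2 + 2 \left(-3\right)^{2}\right)\right) 2^{4} = -35 + 5 \cdot 4 \left(2 + \left(2 + 2 \cdot 9\right)\right) 16 = -35 + 5 \cdot 4 \left(2 + \left(2 + 18\right)\right) 16 = -35 + 5 \cdot 4 \left(2 + 20\right) 16 = -35 + 5 \cdot 4 \cdot 22 \cdot 16 = -35 + 440 \cdot 16 = -35 + 7040 = 7005$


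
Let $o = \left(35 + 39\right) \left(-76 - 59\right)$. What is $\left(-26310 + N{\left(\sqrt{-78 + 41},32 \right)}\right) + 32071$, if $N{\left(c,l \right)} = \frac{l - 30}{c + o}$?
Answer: $\frac{15539150521}{2697301} - \frac{2 i \sqrt{37}}{99800137} \approx 5761.0 - 1.219 \cdot 10^{-7} i$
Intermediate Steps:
$o = -9990$ ($o = 74 \left(-135\right) = -9990$)
$N{\left(c,l \right)} = \frac{-30 + l}{-9990 + c}$ ($N{\left(c,l \right)} = \frac{l - 30}{c - 9990} = \frac{l - 30}{-9990 + c} = \frac{-30 + l}{-9990 + c}$)
$\left(-26310 + N{\left(\sqrt{-78 + 41},32 \right)}\right) + 32071 = \left(-26310 + \frac{-30 + 32}{-9990 + \sqrt{-78 + 41}}\right) + 32071 = \left(-26310 + \frac{1}{-9990 + \sqrt{-37}} \cdot 2\right) + 32071 = \left(-26310 + \frac{1}{-9990 + i \sqrt{37}} \cdot 2\right) + 32071 = \left(-26310 + \frac{2}{-9990 + i \sqrt{37}}\right) + 32071 = 5761 + \frac{2}{-9990 + i \sqrt{37}}$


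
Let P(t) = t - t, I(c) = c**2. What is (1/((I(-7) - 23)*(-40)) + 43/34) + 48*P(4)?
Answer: 22343/17680 ≈ 1.2637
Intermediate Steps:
P(t) = 0
(1/((I(-7) - 23)*(-40)) + 43/34) + 48*P(4) = (1/((-7)**2 - 23*(-40)) + 43/34) + 48*0 = (-1/40/(49 - 23) + 43*(1/34)) + 0 = (-1/40/26 + 43/34) + 0 = ((1/26)*(-1/40) + 43/34) + 0 = (-1/1040 + 43/34) + 0 = 22343/17680 + 0 = 22343/17680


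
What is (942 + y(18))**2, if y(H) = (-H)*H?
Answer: 381924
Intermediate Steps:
y(H) = -H**2
(942 + y(18))**2 = (942 - 1*18**2)**2 = (942 - 1*324)**2 = (942 - 324)**2 = 618**2 = 381924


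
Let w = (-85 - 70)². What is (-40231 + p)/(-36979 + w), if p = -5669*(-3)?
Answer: 11612/6477 ≈ 1.7928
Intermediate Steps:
w = 24025 (w = (-155)² = 24025)
p = 17007
(-40231 + p)/(-36979 + w) = (-40231 + 17007)/(-36979 + 24025) = -23224/(-12954) = -23224*(-1/12954) = 11612/6477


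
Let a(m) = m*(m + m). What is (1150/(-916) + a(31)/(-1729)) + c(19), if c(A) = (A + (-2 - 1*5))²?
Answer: 112156557/791882 ≈ 141.63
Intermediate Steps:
a(m) = 2*m² (a(m) = m*(2*m) = 2*m²)
c(A) = (-7 + A)² (c(A) = (A + (-2 - 5))² = (A - 7)² = (-7 + A)²)
(1150/(-916) + a(31)/(-1729)) + c(19) = (1150/(-916) + (2*31²)/(-1729)) + (-7 + 19)² = (1150*(-1/916) + (2*961)*(-1/1729)) + 12² = (-575/458 + 1922*(-1/1729)) + 144 = (-575/458 - 1922/1729) + 144 = -1874451/791882 + 144 = 112156557/791882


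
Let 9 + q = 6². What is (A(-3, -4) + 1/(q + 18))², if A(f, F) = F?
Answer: 32041/2025 ≈ 15.823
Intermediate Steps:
q = 27 (q = -9 + 6² = -9 + 36 = 27)
(A(-3, -4) + 1/(q + 18))² = (-4 + 1/(27 + 18))² = (-4 + 1/45)² = (-179/45)² = 32041/2025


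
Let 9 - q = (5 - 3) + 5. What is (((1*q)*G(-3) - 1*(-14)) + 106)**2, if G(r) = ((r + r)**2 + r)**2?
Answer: 5280804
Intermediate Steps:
G(r) = (r + 4*r**2)**2 (G(r) = ((2*r)**2 + r)**2 = (4*r**2 + r)**2 = (r + 4*r**2)**2)
q = 2 (q = 9 - ((5 - 3) + 5) = 9 - (2 + 5) = 9 - 1*7 = 9 - 7 = 2)
(((1*q)*G(-3) - 1*(-14)) + 106)**2 = (((1*2)*((-3)**2*(1 + 4*(-3))**2) - 1*(-14)) + 106)**2 = ((2*(9*(1 - 12)**2) + 14) + 106)**2 = ((2*(9*(-11)**2) + 14) + 106)**2 = ((2*(9*121) + 14) + 106)**2 = ((2*1089 + 14) + 106)**2 = ((2178 + 14) + 106)**2 = (2192 + 106)**2 = 2298**2 = 5280804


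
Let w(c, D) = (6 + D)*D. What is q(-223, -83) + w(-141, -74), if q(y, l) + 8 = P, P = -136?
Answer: 4888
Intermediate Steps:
w(c, D) = D*(6 + D)
q(y, l) = -144 (q(y, l) = -8 - 136 = -144)
q(-223, -83) + w(-141, -74) = -144 - 74*(6 - 74) = -144 - 74*(-68) = -144 + 5032 = 4888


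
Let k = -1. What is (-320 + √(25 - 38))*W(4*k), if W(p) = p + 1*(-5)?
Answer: 2880 - 9*I*√13 ≈ 2880.0 - 32.45*I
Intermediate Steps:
W(p) = -5 + p (W(p) = p - 5 = -5 + p)
(-320 + √(25 - 38))*W(4*k) = (-320 + √(25 - 38))*(-5 + 4*(-1)) = (-320 + √(-13))*(-5 - 4) = (-320 + I*√13)*(-9) = 2880 - 9*I*√13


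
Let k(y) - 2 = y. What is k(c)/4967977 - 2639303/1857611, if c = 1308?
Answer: -1872794732803/1318366960421 ≈ -1.4205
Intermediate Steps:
k(y) = 2 + y
k(c)/4967977 - 2639303/1857611 = (2 + 1308)/4967977 - 2639303/1857611 = 1310*(1/4967977) - 2639303*1/1857611 = 1310/4967977 - 2639303/1857611 = -1872794732803/1318366960421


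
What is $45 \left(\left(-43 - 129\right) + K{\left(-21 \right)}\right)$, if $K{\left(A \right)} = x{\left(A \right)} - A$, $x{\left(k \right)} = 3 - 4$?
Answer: $-6840$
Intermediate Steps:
$x{\left(k \right)} = -1$
$K{\left(A \right)} = -1 - A$
$45 \left(\left(-43 - 129\right) + K{\left(-21 \right)}\right) = 45 \left(\left(-43 - 129\right) - -20\right) = 45 \left(\left(-43 - 129\right) + \left(-1 + 21\right)\right) = 45 \left(-172 + 20\right) = 45 \left(-152\right) = -6840$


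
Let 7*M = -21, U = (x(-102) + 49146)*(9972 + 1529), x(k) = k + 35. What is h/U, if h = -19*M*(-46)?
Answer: -2622/564457579 ≈ -4.6452e-6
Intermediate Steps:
x(k) = 35 + k
U = 564457579 (U = ((35 - 102) + 49146)*(9972 + 1529) = (-67 + 49146)*11501 = 49079*11501 = 564457579)
M = -3 (M = (⅐)*(-21) = -3)
h = -2622 (h = -19*(-3)*(-46) = 57*(-46) = -2622)
h/U = -2622/564457579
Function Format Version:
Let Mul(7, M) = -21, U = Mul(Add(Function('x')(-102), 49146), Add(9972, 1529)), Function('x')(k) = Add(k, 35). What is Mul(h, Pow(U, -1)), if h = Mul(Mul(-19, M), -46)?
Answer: Rational(-2622, 564457579) ≈ -4.6452e-6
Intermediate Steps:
Function('x')(k) = Add(35, k)
U = 564457579 (U = Mul(Add(Add(35, -102), 49146), Add(9972, 1529)) = Mul(Add(-67, 49146), 11501) = Mul(49079, 11501) = 564457579)
M = -3 (M = Mul(Rational(1, 7), -21) = -3)
h = -2622 (h = Mul(Mul(-19, -3), -46) = Mul(57, -46) = -2622)
Mul(h, Pow(U, -1)) = Mul(-2622, Pow(564457579, -1)) = Mul(-2622, Rational(1, 564457579)) = Rational(-2622, 564457579)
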